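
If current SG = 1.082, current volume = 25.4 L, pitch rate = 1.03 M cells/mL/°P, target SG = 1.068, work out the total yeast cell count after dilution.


V_w = V·((SG_c−1)/(SG_t−1)−1);  °P = 259 − 259/SG_t;  cells = rate·(V+V_w)·°P
V_w = 25.4·((1.082−1)/(1.068−1)−1) = 5.2294
V_final = 25.4 + 5.2294 = 30.6294
°P = 259 − 259/1.068 = 16.4906
cells = 1.03·30.6294·16.4906

520.2515 billion cells


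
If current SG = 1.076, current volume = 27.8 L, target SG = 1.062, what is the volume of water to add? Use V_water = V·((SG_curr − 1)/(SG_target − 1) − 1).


V_water = 27.8·((1.076 − 1)/(1.062 − 1) − 1)

6.2774 L


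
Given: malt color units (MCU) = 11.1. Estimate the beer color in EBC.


SRM = 1.4922·MCU^0.6859;  EBC = SRM·1.97
SRM = 1.4922·11.1^0.6859 = 7.7770
EBC = 7.7770·1.97

15.3208 EBC


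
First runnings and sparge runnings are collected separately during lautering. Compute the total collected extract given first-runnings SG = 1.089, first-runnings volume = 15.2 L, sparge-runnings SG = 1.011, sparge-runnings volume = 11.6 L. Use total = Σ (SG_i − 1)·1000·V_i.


first = (1.089 − 1)·1000·15.2 = 1352.8000
sparge = (1.011 − 1)·1000·11.6 = 127.6000
total = 1352.8000 + 127.6000

1480.4000 gravity·L


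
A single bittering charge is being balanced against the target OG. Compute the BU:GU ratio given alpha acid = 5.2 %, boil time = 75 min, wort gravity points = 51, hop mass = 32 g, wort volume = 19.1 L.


U = 1.65·0.000125^(GP/1000)·(1−e^(−0.04t))/4.15;  IBU = (α/100)·m·U·1000/V;  BU:GU = IBU/GP
U = 1.65·0.000125^(51/1000)·(1−e^(−0.04·75))/4.15 = 0.2389
IBU = (5.2/100)·32·0.2389·1000/19.1 = 20.8123
BU:GU = 20.8123/51

0.4081


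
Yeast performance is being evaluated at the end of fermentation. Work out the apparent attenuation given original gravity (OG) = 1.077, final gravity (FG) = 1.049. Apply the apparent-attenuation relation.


AA = (OG − FG)/(OG − 1) · 100
AA = (1.077 − 1.049)/(1.077 − 1) · 100

36.3636 %


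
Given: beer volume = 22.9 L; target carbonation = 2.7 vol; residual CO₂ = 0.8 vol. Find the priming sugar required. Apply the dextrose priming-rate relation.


sugar = (target − residual)·4.0·V
sugar = (2.7 − 0.8)·4.0·22.9

174.0400 g


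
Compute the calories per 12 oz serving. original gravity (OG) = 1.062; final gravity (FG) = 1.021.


ABW = (OG−FG)·131.25·0.79/FG;  °P = 259 − 259/SG (for OG→OE and FG→AE);  RE = 0.1808·OE + 0.8192·AE;  Cal = (6.9·ABW + 4·(RE−0.1))·FG·3.55
ABW = (1.062 − 1.021)·131.25·0.79/1.021 = 4.1637
OE = 259 − 259/1.062 = 15.1205 °P
AE = 259 − 259/1.021 = 5.3271 °P
RE = 0.1808·15.1205 + 0.8192·5.3271 = 7.0978 °P
Cal = (6.9·4.1637 + 4·(7.0978−0.1))·1.021·3.55

205.5880 kcal


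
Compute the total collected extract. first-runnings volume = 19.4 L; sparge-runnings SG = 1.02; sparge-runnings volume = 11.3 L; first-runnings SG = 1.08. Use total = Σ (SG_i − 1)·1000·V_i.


first = (1.08 − 1)·1000·19.4 = 1552.0000
sparge = (1.02 − 1)·1000·11.3 = 226.0000
total = 1552.0000 + 226.0000

1778.0000 gravity·L


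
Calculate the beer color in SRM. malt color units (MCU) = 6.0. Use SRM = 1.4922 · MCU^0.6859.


SRM = 1.4922 · 6.0^0.6859

5.0999 SRM


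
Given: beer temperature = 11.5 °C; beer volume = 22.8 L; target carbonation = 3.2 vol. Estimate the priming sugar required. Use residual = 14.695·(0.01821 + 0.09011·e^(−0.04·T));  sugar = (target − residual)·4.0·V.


residual = 14.695·(0.01821 + 0.09011·e^(−0.04·11.5)) = 1.1035
sugar = (3.2 − 1.1035)·4.0·22.8

191.1989 g


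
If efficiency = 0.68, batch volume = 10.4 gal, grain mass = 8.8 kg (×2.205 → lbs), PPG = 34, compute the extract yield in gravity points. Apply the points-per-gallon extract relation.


points = lbs × PPG × eff / vol
lbs = 8.8 × 2.205 = 19.4040
points = 19.4040 × 34 × 0.68 / 10.4

43.1366 points


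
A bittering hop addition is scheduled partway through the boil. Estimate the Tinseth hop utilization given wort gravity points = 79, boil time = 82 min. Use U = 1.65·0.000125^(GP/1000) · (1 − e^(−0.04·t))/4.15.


bigness = 1.65·0.000125^(79/1000) = 0.8112
boil_factor = (1 − e^(−0.04·82))/4.15 = 0.2319
U = 0.8112 · 0.2319

0.1881


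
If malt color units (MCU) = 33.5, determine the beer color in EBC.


SRM = 1.4922·MCU^0.6859;  EBC = SRM·1.97
SRM = 1.4922·33.5^0.6859 = 16.5903
EBC = 16.5903·1.97

32.6830 EBC


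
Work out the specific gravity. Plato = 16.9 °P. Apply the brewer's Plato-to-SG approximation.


SG = 259/(259 − P)
SG = 259/(259 − 16.9)

1.0698


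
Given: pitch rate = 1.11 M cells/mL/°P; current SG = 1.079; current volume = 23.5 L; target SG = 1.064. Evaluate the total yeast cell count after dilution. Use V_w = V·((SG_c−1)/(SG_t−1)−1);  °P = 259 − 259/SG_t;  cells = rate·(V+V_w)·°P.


V_w = 23.5·((1.079−1)/(1.064−1)−1) = 5.5078
V_final = 23.5 + 5.5078 = 29.0078
°P = 259 − 259/1.064 = 15.5789
cells = 1.11·29.0078·15.5789

501.6214 billion cells


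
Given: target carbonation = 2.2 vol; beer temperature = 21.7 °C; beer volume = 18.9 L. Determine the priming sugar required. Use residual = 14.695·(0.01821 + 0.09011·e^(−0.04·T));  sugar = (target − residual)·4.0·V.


residual = 14.695·(0.01821 + 0.09011·e^(−0.04·21.7)) = 0.8235
sugar = (2.2 − 0.8235)·4.0·18.9

104.0658 g


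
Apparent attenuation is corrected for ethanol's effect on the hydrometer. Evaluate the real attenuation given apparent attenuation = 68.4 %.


RA = AA · 0.8192
RA = 68.4 · 0.8192

56.0333 %


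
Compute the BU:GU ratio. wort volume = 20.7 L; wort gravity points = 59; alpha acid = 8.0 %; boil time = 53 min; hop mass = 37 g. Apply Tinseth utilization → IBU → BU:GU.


U = 1.65·0.000125^(GP/1000)·(1−e^(−0.04t))/4.15;  IBU = (α/100)·m·U·1000/V;  BU:GU = IBU/GP
U = 1.65·0.000125^(59/1000)·(1−e^(−0.04·53))/4.15 = 0.2059
IBU = (8.0/100)·37·0.2059·1000/20.7 = 29.4403
BU:GU = 29.4403/59

0.4990


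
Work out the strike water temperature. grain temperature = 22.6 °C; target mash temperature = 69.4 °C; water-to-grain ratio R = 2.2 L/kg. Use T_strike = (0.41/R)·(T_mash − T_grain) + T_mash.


T_strike = (0.41/2.2)·(69.4 − 22.6) + 69.4

78.1218 °C


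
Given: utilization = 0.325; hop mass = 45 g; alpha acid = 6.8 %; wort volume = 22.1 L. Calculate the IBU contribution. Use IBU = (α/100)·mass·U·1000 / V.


IBU = (6.8/100)·45·0.325·1000 / 22.1

45.0000 IBU


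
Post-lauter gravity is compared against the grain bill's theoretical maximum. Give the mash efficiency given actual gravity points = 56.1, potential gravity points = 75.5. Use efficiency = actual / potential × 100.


efficiency = 56.1 / 75.5 × 100

74.3046 %


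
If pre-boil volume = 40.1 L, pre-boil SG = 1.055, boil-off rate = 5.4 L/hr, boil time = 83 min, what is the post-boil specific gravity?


V_post = V_pre − rate·(t/60);  SG_post = 1 + (SG_pre−1)·V_pre/V_post
V_post = 40.1 − 5.4·(83/60) = 32.6300
SG_post = 1 + (1.055 − 1)·40.1/32.6300

1.0676


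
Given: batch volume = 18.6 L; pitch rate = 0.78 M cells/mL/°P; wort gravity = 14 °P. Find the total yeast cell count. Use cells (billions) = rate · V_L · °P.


cells = 0.78 · 18.6 · 14

203.1120 billion cells


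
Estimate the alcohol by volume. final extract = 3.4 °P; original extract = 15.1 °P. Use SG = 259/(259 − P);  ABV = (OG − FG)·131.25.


OG = 259/(259 − 15.1) = 1.0619
FG = 259/(259 − 3.4) = 1.0133
ABV = (1.0619 − 1.0133)·131.25

6.3799 % ABV


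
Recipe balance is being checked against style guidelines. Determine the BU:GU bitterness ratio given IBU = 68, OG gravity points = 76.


BU:GU = IBU / OG_points
BU:GU = 68 / 76

0.8947


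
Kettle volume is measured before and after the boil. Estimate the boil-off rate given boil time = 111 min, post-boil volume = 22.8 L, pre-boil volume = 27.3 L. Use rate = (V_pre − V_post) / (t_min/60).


rate = (27.3 − 22.8) / (111/60)

2.4324 L/hr


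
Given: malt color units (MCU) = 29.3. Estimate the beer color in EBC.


SRM = 1.4922·MCU^0.6859;  EBC = SRM·1.97
SRM = 1.4922·29.3^0.6859 = 15.1339
EBC = 15.1339·1.97

29.8138 EBC


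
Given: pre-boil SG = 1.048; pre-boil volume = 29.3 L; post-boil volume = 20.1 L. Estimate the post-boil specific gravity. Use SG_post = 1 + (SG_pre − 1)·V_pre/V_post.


pts_pre = (1.048 − 1)·1000 = 48.0000
pts_post = 48.0000·29.3/20.1 = 69.9701
SG_post = 1 + 69.9701/1000

1.0700


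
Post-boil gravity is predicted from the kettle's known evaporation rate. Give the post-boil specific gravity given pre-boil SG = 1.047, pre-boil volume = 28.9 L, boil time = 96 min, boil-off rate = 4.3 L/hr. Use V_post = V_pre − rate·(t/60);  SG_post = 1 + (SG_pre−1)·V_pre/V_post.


V_post = 28.9 − 4.3·(96/60) = 22.0200
SG_post = 1 + (1.047 − 1)·28.9/22.0200

1.0617


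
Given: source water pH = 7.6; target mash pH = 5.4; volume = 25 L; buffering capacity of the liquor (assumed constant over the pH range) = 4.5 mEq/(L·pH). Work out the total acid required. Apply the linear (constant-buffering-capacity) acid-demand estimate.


acid = buffering capacity · (pH_source − pH_target) · V
acid = 4.5 · (7.6 − 5.4) · 25

247.5000 mEq


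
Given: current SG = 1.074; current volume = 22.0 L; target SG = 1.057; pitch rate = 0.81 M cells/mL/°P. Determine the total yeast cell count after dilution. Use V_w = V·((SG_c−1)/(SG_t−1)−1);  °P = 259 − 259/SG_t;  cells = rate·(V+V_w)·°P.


V_w = 22.0·((1.074−1)/(1.057−1)−1) = 6.5614
V_final = 22.0 + 6.5614 = 28.5614
°P = 259 − 259/1.057 = 13.9669
cells = 0.81·28.5614·13.9669

323.1203 billion cells


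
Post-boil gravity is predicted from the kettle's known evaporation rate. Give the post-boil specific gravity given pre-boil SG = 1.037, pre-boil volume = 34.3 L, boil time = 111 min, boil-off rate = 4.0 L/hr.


V_post = V_pre − rate·(t/60);  SG_post = 1 + (SG_pre−1)·V_pre/V_post
V_post = 34.3 − 4.0·(111/60) = 26.9000
SG_post = 1 + (1.037 − 1)·34.3/26.9000

1.0472


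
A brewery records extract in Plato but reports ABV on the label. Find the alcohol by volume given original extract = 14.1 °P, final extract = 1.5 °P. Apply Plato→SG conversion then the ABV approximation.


SG = 259/(259 − P);  ABV = (OG − FG)·131.25
OG = 259/(259 − 14.1) = 1.0576
FG = 259/(259 − 1.5) = 1.0058
ABV = (1.0576 − 1.0058)·131.25

6.7921 % ABV


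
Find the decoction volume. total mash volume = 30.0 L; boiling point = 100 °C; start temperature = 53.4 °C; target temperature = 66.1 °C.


V_dec = V_total·(T_target − T_start)/(T_boil − T_start)
V_dec = 30.0·(66.1 − 53.4)/(100 − 53.4)

8.1760 L


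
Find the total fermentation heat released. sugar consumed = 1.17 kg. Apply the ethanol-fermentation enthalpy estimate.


Q = m_sugar · 590 kJ/kg
Q = 1.17 · 590

690.3000 kJ


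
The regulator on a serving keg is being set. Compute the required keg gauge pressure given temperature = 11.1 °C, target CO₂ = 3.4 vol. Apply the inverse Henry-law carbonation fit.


psi = vols/(0.01821 + 0.09011·e^(−0.04·T)) − 14.695
psi = 3.4/(0.01821 + 0.09011·e^(−0.04·11.1)) − 14.695

30.0345 psi


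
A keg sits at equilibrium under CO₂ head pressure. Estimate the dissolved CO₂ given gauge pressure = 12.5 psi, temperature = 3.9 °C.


vols = (P + 14.695)·(0.01821 + 0.09011·e^(−0.04·T))
vols = (12.5 + 14.695)·(0.01821 + 0.09011·e^(−0.04·3.9))

2.5918 volumes


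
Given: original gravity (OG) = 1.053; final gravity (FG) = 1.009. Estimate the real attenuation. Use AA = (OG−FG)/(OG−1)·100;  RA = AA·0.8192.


AA = (1.053 − 1.009)/(1.053 − 1)·100 = 83.0189
RA = 83.0189·0.8192

68.0091 %


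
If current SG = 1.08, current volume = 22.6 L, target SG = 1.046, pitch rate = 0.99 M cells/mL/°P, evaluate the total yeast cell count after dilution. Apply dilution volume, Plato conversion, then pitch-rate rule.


V_w = V·((SG_c−1)/(SG_t−1)−1);  °P = 259 − 259/SG_t;  cells = rate·(V+V_w)·°P
V_w = 22.6·((1.08−1)/(1.046−1)−1) = 16.7043
V_final = 22.6 + 16.7043 = 39.3043
°P = 259 − 259/1.046 = 11.3901
cells = 0.99·39.3043·11.3901

443.2020 billion cells


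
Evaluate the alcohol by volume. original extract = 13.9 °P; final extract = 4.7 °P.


SG = 259/(259 − P);  ABV = (OG − FG)·131.25
OG = 259/(259 − 13.9) = 1.0567
FG = 259/(259 − 4.7) = 1.0185
ABV = (1.0567 − 1.0185)·131.25

5.0176 % ABV


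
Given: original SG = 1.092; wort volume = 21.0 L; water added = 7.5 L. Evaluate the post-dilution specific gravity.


SG_new = 1 + (SG_old − 1)·V_old/(V_old + V_water)
pts = (1.092 − 1)·1000·21.0/(21.0 + 7.5) = 67.7895
SG_new = 1 + 67.7895/1000

1.0678


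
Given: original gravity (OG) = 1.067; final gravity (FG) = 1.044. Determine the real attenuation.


AA = (OG−FG)/(OG−1)·100;  RA = AA·0.8192
AA = (1.067 − 1.044)/(1.067 − 1)·100 = 34.3284
RA = 34.3284·0.8192

28.1218 %


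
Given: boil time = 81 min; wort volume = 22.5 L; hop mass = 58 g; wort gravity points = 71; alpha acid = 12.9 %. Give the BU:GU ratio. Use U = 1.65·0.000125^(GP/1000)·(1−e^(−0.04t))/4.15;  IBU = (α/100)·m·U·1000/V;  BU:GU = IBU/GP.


U = 1.65·0.000125^(71/1000)·(1−e^(−0.04·81))/4.15 = 0.2018
IBU = (12.9/100)·58·0.2018·1000/22.5 = 67.1121
BU:GU = 67.1121/71

0.9452


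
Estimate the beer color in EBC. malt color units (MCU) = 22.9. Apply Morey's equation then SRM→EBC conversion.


SRM = 1.4922·MCU^0.6859;  EBC = SRM·1.97
SRM = 1.4922·22.9^0.6859 = 12.7802
EBC = 12.7802·1.97

25.1770 EBC


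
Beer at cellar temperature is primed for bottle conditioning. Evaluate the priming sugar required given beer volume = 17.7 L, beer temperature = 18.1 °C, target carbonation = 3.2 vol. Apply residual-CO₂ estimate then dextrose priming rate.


residual = 14.695·(0.01821 + 0.09011·e^(−0.04·T));  sugar = (target − residual)·4.0·V
residual = 14.695·(0.01821 + 0.09011·e^(−0.04·18.1)) = 0.9096
sugar = (3.2 − 0.9096)·4.0·17.7

162.1629 g


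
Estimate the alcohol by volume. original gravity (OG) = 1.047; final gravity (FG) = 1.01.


ABV = (OG − FG) · 131.25
ABV = (1.047 − 1.01) · 131.25

4.8562 % ABV


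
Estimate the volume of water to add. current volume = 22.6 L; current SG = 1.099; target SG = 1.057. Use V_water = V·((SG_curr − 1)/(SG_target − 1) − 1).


V_water = 22.6·((1.099 − 1)/(1.057 − 1) − 1)

16.6526 L


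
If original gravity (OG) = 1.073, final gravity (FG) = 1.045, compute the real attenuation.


AA = (OG−FG)/(OG−1)·100;  RA = AA·0.8192
AA = (1.073 − 1.045)/(1.073 − 1)·100 = 38.3562
RA = 38.3562·0.8192

31.4214 %


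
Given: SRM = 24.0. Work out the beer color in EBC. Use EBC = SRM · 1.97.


EBC = 24.0 · 1.97

47.2800 EBC


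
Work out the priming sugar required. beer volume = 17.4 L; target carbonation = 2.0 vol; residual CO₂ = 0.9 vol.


sugar = (target − residual)·4.0·V
sugar = (2.0 − 0.9)·4.0·17.4

76.5600 g


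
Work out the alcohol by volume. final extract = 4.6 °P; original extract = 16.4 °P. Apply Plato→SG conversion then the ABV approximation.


SG = 259/(259 − P);  ABV = (OG − FG)·131.25
OG = 259/(259 − 16.4) = 1.0676
FG = 259/(259 − 4.6) = 1.0181
ABV = (1.0676 − 1.0181)·131.25

6.4994 % ABV


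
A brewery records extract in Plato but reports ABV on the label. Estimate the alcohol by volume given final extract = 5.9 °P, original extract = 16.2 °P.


SG = 259/(259 − P);  ABV = (OG − FG)·131.25
OG = 259/(259 − 16.2) = 1.0667
FG = 259/(259 − 5.9) = 1.0233
ABV = (1.0667 − 1.0233)·131.25

5.6976 % ABV


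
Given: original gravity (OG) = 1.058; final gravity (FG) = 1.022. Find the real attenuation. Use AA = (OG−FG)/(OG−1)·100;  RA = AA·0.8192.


AA = (1.058 − 1.022)/(1.058 − 1)·100 = 62.0690
RA = 62.0690·0.8192

50.8469 %


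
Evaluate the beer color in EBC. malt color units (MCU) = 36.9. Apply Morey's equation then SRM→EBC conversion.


SRM = 1.4922·MCU^0.6859;  EBC = SRM·1.97
SRM = 1.4922·36.9^0.6859 = 17.7276
EBC = 17.7276·1.97

34.9234 EBC


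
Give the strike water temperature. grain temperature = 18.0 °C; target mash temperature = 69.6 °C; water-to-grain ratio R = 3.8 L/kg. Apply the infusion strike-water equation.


T_strike = (0.41/R)·(T_mash − T_grain) + T_mash
T_strike = (0.41/3.8)·(69.6 − 18.0) + 69.6

75.1674 °C


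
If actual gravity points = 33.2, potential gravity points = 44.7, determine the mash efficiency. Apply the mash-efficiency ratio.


efficiency = actual / potential × 100
efficiency = 33.2 / 44.7 × 100

74.2729 %


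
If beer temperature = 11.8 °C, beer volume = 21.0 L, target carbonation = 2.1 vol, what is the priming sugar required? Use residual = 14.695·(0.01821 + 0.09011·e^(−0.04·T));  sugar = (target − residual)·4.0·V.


residual = 14.695·(0.01821 + 0.09011·e^(−0.04·11.8)) = 1.0935
sugar = (2.1 − 1.0935)·4.0·21.0

84.5418 g


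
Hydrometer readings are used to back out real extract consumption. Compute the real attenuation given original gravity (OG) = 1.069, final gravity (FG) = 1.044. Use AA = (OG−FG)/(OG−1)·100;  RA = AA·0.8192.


AA = (1.069 − 1.044)/(1.069 − 1)·100 = 36.2319
RA = 36.2319·0.8192

29.6812 %


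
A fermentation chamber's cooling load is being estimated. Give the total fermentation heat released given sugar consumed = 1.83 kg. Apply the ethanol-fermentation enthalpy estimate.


Q = m_sugar · 590 kJ/kg
Q = 1.83 · 590

1079.7000 kJ


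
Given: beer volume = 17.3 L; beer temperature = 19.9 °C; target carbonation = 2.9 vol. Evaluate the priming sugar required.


residual = 14.695·(0.01821 + 0.09011·e^(−0.04·T));  sugar = (target − residual)·4.0·V
residual = 14.695·(0.01821 + 0.09011·e^(−0.04·19.9)) = 0.8650
sugar = (2.9 − 0.8650)·4.0·17.3

140.8243 g


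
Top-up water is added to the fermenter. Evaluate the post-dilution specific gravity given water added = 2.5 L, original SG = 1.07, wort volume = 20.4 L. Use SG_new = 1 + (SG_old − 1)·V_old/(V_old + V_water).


pts = (1.07 − 1)·1000·20.4/(20.4 + 2.5) = 62.3581
SG_new = 1 + 62.3581/1000

1.0624


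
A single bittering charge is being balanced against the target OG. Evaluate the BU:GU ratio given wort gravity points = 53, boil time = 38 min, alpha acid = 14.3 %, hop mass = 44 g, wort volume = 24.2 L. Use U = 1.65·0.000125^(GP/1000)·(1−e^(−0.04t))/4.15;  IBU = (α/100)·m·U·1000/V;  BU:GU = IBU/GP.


U = 1.65·0.000125^(53/1000)·(1−e^(−0.04·38))/4.15 = 0.1929
IBU = (14.3/100)·44·0.1929·1000/24.2 = 50.1599
BU:GU = 50.1599/53

0.9464


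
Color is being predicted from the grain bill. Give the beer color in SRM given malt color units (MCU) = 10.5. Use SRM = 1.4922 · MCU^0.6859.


SRM = 1.4922 · 10.5^0.6859

7.4862 SRM


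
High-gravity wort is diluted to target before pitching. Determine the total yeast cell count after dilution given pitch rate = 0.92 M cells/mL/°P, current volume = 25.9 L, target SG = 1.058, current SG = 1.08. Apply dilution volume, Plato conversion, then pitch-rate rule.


V_w = V·((SG_c−1)/(SG_t−1)−1);  °P = 259 − 259/SG_t;  cells = rate·(V+V_w)·°P
V_w = 25.9·((1.08−1)/(1.058−1)−1) = 9.8241
V_final = 25.9 + 9.8241 = 35.7241
°P = 259 − 259/1.058 = 14.1985
cells = 0.92·35.7241·14.1985

466.6504 billion cells


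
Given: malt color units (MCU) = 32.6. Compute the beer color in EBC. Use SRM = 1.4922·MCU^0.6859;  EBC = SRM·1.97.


SRM = 1.4922·32.6^0.6859 = 16.2833
EBC = 16.2833·1.97

32.0781 EBC


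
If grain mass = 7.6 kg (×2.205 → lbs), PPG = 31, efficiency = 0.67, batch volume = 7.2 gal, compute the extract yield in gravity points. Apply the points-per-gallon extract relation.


points = lbs × PPG × eff / vol
lbs = 7.6 × 2.205 = 16.7580
points = 16.7580 × 31 × 0.67 / 7.2

48.3422 points


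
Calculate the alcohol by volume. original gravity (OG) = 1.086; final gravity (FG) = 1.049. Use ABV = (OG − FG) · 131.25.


ABV = (1.086 − 1.049) · 131.25

4.8563 % ABV


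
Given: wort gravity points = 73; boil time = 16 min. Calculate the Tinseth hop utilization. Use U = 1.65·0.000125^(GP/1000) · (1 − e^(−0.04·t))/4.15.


bigness = 1.65·0.000125^(73/1000) = 0.8562
boil_factor = (1 − e^(−0.04·16))/4.15 = 0.1139
U = 0.8562 · 0.1139

0.0975


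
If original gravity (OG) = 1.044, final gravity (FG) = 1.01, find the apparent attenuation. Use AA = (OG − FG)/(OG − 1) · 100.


AA = (1.044 − 1.01)/(1.044 − 1) · 100

77.2727 %


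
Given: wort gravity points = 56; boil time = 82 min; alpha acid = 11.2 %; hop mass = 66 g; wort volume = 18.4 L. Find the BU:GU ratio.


U = 1.65·0.000125^(GP/1000)·(1−e^(−0.04t))/4.15;  IBU = (α/100)·m·U·1000/V;  BU:GU = IBU/GP
U = 1.65·0.000125^(56/1000)·(1−e^(−0.04·82))/4.15 = 0.2313
IBU = (11.2/100)·66·0.2313·1000/18.4 = 92.9287
BU:GU = 92.9287/56

1.6594


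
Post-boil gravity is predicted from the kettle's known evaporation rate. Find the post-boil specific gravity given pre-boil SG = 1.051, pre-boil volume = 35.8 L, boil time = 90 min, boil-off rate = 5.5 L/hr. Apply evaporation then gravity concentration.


V_post = V_pre − rate·(t/60);  SG_post = 1 + (SG_pre−1)·V_pre/V_post
V_post = 35.8 − 5.5·(90/60) = 27.5500
SG_post = 1 + (1.051 − 1)·35.8/27.5500

1.0663


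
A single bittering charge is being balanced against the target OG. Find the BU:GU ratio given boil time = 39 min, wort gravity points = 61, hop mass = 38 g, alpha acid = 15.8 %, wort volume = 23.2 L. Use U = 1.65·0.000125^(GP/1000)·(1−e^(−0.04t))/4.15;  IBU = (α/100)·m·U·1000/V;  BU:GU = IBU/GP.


U = 1.65·0.000125^(61/1000)·(1−e^(−0.04·39))/4.15 = 0.1815
IBU = (15.8/100)·38·0.1815·1000/23.2 = 46.9734
BU:GU = 46.9734/61

0.7701


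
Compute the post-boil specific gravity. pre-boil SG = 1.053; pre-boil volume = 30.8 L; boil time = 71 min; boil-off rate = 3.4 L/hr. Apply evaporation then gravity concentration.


V_post = V_pre − rate·(t/60);  SG_post = 1 + (SG_pre−1)·V_pre/V_post
V_post = 30.8 − 3.4·(71/60) = 26.7767
SG_post = 1 + (1.053 − 1)·30.8/26.7767

1.0610


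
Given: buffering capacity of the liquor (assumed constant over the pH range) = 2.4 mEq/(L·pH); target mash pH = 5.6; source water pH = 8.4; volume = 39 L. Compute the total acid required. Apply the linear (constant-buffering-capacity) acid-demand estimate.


acid = buffering capacity · (pH_source − pH_target) · V
acid = 2.4 · (8.4 − 5.6) · 39

262.0800 mEq


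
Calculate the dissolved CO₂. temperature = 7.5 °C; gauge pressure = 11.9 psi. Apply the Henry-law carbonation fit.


vols = (P + 14.695)·(0.01821 + 0.09011·e^(−0.04·T))
vols = (11.9 + 14.695)·(0.01821 + 0.09011·e^(−0.04·7.5))

2.2596 volumes


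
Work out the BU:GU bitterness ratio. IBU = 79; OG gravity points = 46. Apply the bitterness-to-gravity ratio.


BU:GU = IBU / OG_points
BU:GU = 79 / 46

1.7174


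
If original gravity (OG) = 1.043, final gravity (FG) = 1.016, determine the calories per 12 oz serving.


ABW = (OG−FG)·131.25·0.79/FG;  °P = 259 − 259/SG (for OG→OE and FG→AE);  RE = 0.1808·OE + 0.8192·AE;  Cal = (6.9·ABW + 4·(RE−0.1))·FG·3.55
ABW = (1.043 − 1.016)·131.25·0.79/1.016 = 2.7555
OE = 259 − 259/1.043 = 10.6779 °P
AE = 259 − 259/1.016 = 4.0787 °P
RE = 0.1808·10.6779 + 0.8192·4.0787 = 5.2719 °P
Cal = (6.9·2.7555 + 4·(5.2719−0.1))·1.016·3.55

143.1907 kcal


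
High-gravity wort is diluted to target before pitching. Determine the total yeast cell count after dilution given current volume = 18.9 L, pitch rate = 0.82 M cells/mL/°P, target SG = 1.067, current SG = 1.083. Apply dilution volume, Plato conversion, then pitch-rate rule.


V_w = V·((SG_c−1)/(SG_t−1)−1);  °P = 259 − 259/SG_t;  cells = rate·(V+V_w)·°P
V_w = 18.9·((1.083−1)/(1.067−1)−1) = 4.5134
V_final = 18.9 + 4.5134 = 23.4134
°P = 259 − 259/1.067 = 16.2634
cells = 0.82·23.4134·16.2634

312.2404 billion cells


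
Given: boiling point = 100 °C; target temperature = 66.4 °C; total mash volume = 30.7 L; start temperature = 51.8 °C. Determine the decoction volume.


V_dec = V_total·(T_target − T_start)/(T_boil − T_start)
V_dec = 30.7·(66.4 − 51.8)/(100 − 51.8)

9.2992 L


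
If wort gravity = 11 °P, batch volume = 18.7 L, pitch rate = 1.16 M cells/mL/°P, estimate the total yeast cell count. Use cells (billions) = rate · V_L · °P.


cells = 1.16 · 18.7 · 11

238.6120 billion cells


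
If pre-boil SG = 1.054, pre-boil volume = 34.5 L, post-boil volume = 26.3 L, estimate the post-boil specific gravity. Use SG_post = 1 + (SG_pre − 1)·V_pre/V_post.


pts_pre = (1.054 − 1)·1000 = 54.0000
pts_post = 54.0000·34.5/26.3 = 70.8365
SG_post = 1 + 70.8365/1000

1.0708


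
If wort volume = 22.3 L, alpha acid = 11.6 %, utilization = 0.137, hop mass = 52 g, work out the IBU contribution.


IBU = (α/100)·mass·U·1000 / V
IBU = (11.6/100)·52·0.137·1000 / 22.3

37.0576 IBU


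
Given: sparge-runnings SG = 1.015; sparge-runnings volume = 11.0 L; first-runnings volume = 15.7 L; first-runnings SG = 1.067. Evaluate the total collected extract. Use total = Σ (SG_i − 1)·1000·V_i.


first = (1.067 − 1)·1000·15.7 = 1051.9000
sparge = (1.015 − 1)·1000·11.0 = 165.0000
total = 1051.9000 + 165.0000

1216.9000 gravity·L


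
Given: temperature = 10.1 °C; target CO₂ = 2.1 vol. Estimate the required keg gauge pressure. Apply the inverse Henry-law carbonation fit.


psi = vols/(0.01821 + 0.09011·e^(−0.04·T)) − 14.695
psi = 2.1/(0.01821 + 0.09011·e^(−0.04·10.1)) − 14.695

12.1005 psi


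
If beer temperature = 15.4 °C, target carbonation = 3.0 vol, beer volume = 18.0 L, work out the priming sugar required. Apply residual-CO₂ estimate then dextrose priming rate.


residual = 14.695·(0.01821 + 0.09011·e^(−0.04·T));  sugar = (target − residual)·4.0·V
residual = 14.695·(0.01821 + 0.09011·e^(−0.04·15.4)) = 0.9828
sugar = (3.0 − 0.9828)·4.0·18.0

145.2399 g


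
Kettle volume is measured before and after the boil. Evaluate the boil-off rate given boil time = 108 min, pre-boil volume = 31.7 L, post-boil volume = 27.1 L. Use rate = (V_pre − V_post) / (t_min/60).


rate = (31.7 − 27.1) / (108/60)

2.5556 L/hr


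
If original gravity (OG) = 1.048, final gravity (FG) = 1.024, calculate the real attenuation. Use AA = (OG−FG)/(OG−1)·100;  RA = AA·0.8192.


AA = (1.048 − 1.024)/(1.048 − 1)·100 = 50.0000
RA = 50.0000·0.8192

40.9600 %


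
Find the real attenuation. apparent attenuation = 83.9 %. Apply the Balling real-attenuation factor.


RA = AA · 0.8192
RA = 83.9 · 0.8192

68.7309 %


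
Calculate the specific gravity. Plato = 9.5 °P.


SG = 259/(259 − P)
SG = 259/(259 − 9.5)

1.0381


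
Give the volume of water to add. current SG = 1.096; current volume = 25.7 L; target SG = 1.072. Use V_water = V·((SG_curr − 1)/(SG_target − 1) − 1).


V_water = 25.7·((1.096 − 1)/(1.072 − 1) − 1)

8.5667 L


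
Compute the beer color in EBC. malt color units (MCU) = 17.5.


SRM = 1.4922·MCU^0.6859;  EBC = SRM·1.97
SRM = 1.4922·17.5^0.6859 = 10.6274
EBC = 10.6274·1.97

20.9360 EBC


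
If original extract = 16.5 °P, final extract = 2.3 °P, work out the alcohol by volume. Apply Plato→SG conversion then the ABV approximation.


SG = 259/(259 − P);  ABV = (OG − FG)·131.25
OG = 259/(259 − 16.5) = 1.0680
FG = 259/(259 − 2.3) = 1.0090
ABV = (1.0680 − 1.0090)·131.25

7.7544 % ABV


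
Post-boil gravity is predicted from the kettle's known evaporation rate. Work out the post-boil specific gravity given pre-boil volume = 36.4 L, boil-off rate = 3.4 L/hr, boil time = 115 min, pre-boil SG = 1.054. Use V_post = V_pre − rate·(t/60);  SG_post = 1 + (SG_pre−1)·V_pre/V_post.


V_post = 36.4 − 3.4·(115/60) = 29.8833
SG_post = 1 + (1.054 − 1)·36.4/29.8833

1.0658


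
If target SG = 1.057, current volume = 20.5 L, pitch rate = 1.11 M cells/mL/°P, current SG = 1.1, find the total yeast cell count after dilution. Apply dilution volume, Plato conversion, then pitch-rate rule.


V_w = V·((SG_c−1)/(SG_t−1)−1);  °P = 259 − 259/SG_t;  cells = rate·(V+V_w)·°P
V_w = 20.5·((1.1−1)/(1.057−1)−1) = 15.4649
V_final = 20.5 + 15.4649 = 35.9649
°P = 259 − 259/1.057 = 13.9669
cells = 1.11·35.9649·13.9669

557.5728 billion cells


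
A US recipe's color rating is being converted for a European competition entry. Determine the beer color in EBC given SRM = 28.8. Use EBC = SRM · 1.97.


EBC = 28.8 · 1.97

56.7360 EBC


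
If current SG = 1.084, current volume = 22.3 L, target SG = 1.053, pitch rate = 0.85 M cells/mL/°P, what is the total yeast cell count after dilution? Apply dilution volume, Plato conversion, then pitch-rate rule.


V_w = V·((SG_c−1)/(SG_t−1)−1);  °P = 259 − 259/SG_t;  cells = rate·(V+V_w)·°P
V_w = 22.3·((1.084−1)/(1.053−1)−1) = 13.0434
V_final = 22.3 + 13.0434 = 35.3434
°P = 259 − 259/1.053 = 13.0361
cells = 0.85·35.3434·13.0361

391.6287 billion cells


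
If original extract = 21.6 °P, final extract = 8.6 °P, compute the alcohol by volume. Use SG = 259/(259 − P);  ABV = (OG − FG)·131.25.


OG = 259/(259 − 21.6) = 1.0910
FG = 259/(259 − 8.6) = 1.0343
ABV = (1.0910 − 1.0343)·131.25

7.4341 % ABV


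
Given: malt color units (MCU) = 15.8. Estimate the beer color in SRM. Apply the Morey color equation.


SRM = 1.4922 · MCU^0.6859
SRM = 1.4922 · 15.8^0.6859

9.9080 SRM


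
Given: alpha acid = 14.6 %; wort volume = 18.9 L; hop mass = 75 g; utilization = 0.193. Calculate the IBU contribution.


IBU = (α/100)·mass·U·1000 / V
IBU = (14.6/100)·75·0.193·1000 / 18.9

111.8175 IBU


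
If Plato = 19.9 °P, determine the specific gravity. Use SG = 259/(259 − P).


SG = 259/(259 − 19.9)

1.0832


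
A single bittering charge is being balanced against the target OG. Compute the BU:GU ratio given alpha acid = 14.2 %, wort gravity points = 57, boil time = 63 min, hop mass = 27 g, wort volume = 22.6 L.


U = 1.65·0.000125^(GP/1000)·(1−e^(−0.04t))/4.15;  IBU = (α/100)·m·U·1000/V;  BU:GU = IBU/GP
U = 1.65·0.000125^(57/1000)·(1−e^(−0.04·63))/4.15 = 0.2190
IBU = (14.2/100)·27·0.2190·1000/22.6 = 37.1599
BU:GU = 37.1599/57

0.6519


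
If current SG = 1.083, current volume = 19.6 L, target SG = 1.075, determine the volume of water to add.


V_water = V·((SG_curr − 1)/(SG_target − 1) − 1)
V_water = 19.6·((1.083 − 1)/(1.075 − 1) − 1)

2.0907 L


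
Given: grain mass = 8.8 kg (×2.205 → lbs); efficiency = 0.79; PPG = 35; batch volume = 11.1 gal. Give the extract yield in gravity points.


points = lbs × PPG × eff / vol
lbs = 8.8 × 2.205 = 19.4040
points = 19.4040 × 35 × 0.79 / 11.1

48.3352 points


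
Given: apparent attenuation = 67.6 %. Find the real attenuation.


RA = AA · 0.8192
RA = 67.6 · 0.8192

55.3779 %


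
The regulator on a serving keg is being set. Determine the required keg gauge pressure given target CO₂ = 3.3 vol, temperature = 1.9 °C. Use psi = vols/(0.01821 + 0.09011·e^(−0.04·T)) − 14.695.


psi = 3.3/(0.01821 + 0.09011·e^(−0.04·1.9)) − 14.695

17.7453 psi


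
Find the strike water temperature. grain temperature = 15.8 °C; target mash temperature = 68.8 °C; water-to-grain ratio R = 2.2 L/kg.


T_strike = (0.41/R)·(T_mash − T_grain) + T_mash
T_strike = (0.41/2.2)·(68.8 − 15.8) + 68.8

78.6773 °C


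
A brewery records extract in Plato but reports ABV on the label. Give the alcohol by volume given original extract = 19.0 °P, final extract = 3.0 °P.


SG = 259/(259 − P);  ABV = (OG − FG)·131.25
OG = 259/(259 − 19.0) = 1.0792
FG = 259/(259 − 3.0) = 1.0117
ABV = (1.0792 − 1.0117)·131.25

8.8525 % ABV


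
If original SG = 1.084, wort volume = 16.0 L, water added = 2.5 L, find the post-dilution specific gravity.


SG_new = 1 + (SG_old − 1)·V_old/(V_old + V_water)
pts = (1.084 − 1)·1000·16.0/(16.0 + 2.5) = 72.6486
SG_new = 1 + 72.6486/1000

1.0726


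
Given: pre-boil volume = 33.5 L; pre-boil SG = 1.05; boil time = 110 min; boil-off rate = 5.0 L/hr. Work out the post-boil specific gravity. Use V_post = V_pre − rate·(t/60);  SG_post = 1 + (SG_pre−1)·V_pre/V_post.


V_post = 33.5 − 5.0·(110/60) = 24.3333
SG_post = 1 + (1.05 − 1)·33.5/24.3333

1.0688


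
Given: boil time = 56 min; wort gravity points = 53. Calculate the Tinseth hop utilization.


U = 1.65·0.000125^(GP/1000) · (1 − e^(−0.04·t))/4.15
bigness = 1.65·0.000125^(53/1000) = 1.0248
boil_factor = (1 − e^(−0.04·56))/4.15 = 0.2153
U = 1.0248 · 0.2153

0.2206


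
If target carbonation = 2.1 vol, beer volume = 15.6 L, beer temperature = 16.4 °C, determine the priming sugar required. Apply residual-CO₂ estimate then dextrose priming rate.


residual = 14.695·(0.01821 + 0.09011·e^(−0.04·T));  sugar = (target − residual)·4.0·V
residual = 14.695·(0.01821 + 0.09011·e^(−0.04·16.4)) = 0.9547
sugar = (2.1 − 0.9547)·4.0·15.6

71.4645 g


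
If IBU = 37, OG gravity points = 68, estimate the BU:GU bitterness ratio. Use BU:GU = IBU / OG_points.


BU:GU = 37 / 68

0.5441


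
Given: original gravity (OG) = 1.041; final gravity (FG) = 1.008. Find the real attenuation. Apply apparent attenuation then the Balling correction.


AA = (OG−FG)/(OG−1)·100;  RA = AA·0.8192
AA = (1.041 − 1.008)/(1.041 − 1)·100 = 80.4878
RA = 80.4878·0.8192

65.9356 %


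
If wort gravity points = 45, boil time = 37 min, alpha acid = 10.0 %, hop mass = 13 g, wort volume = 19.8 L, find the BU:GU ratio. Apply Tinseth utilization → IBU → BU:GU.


U = 1.65·0.000125^(GP/1000)·(1−e^(−0.04t))/4.15;  IBU = (α/100)·m·U·1000/V;  BU:GU = IBU/GP
U = 1.65·0.000125^(45/1000)·(1−e^(−0.04·37))/4.15 = 0.2049
IBU = (10.0/100)·13·0.2049·1000/19.8 = 13.4554
BU:GU = 13.4554/45

0.2990


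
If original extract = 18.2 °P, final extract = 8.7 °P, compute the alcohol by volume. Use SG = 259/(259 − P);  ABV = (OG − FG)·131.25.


OG = 259/(259 − 18.2) = 1.0756
FG = 259/(259 − 8.7) = 1.0348
ABV = (1.0756 − 1.0348)·131.25

5.3580 % ABV


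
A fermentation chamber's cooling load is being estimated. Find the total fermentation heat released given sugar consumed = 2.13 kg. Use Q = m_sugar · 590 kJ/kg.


Q = 2.13 · 590

1256.7000 kJ


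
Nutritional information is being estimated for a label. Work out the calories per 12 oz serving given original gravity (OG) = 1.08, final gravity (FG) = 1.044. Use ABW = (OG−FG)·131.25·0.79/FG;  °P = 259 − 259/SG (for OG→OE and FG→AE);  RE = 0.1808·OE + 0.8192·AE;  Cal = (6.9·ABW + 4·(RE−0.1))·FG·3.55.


ABW = (1.08 − 1.044)·131.25·0.79/1.044 = 3.5754
OE = 259 − 259/1.08 = 19.1852 °P
AE = 259 − 259/1.044 = 10.9157 °P
RE = 0.1808·19.1852 + 0.8192·10.9157 = 12.4108 °P
Cal = (6.9·3.5754 + 4·(12.4108−0.1))·1.044·3.55

273.9393 kcal


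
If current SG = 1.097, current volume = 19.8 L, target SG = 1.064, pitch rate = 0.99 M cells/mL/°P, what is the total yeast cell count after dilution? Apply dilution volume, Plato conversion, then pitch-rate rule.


V_w = V·((SG_c−1)/(SG_t−1)−1);  °P = 259 − 259/SG_t;  cells = rate·(V+V_w)·°P
V_w = 19.8·((1.097−1)/(1.064−1)−1) = 10.2094
V_final = 19.8 + 10.2094 = 30.0094
°P = 259 − 259/1.064 = 15.5789
cells = 0.99·30.0094·15.5789

462.8393 billion cells


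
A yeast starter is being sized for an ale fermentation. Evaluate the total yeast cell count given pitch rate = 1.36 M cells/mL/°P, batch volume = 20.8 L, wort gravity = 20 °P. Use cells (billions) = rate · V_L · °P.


cells = 1.36 · 20.8 · 20

565.7600 billion cells


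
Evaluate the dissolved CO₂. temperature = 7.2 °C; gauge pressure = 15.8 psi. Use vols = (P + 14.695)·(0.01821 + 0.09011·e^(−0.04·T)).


vols = (15.8 + 14.695)·(0.01821 + 0.09011·e^(−0.04·7.2))

2.6156 volumes


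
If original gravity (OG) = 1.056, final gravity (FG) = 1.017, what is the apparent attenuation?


AA = (OG − FG)/(OG − 1) · 100
AA = (1.056 − 1.017)/(1.056 − 1) · 100

69.6429 %


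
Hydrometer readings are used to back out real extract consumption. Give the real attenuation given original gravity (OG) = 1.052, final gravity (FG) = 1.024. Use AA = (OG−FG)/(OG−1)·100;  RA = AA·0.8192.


AA = (1.052 − 1.024)/(1.052 − 1)·100 = 53.8462
RA = 53.8462·0.8192

44.1108 %


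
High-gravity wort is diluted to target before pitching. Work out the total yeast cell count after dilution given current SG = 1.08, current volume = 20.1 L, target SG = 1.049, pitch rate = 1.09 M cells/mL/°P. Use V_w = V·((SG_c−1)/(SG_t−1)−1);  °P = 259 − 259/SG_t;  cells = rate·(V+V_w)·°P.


V_w = 20.1·((1.08−1)/(1.049−1)−1) = 12.7163
V_final = 20.1 + 12.7163 = 32.8163
°P = 259 − 259/1.049 = 12.0982
cells = 1.09·32.8163·12.0982

432.7497 billion cells


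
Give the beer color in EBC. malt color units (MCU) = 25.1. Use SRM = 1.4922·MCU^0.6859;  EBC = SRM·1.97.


SRM = 1.4922·25.1^0.6859 = 13.6102
EBC = 13.6102·1.97

26.8120 EBC


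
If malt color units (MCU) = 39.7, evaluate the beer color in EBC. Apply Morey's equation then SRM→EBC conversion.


SRM = 1.4922·MCU^0.6859;  EBC = SRM·1.97
SRM = 1.4922·39.7^0.6859 = 18.6396
EBC = 18.6396·1.97

36.7201 EBC


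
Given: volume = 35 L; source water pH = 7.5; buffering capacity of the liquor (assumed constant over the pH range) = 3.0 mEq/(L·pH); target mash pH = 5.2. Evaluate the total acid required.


acid = buffering capacity · (pH_source − pH_target) · V
acid = 3.0 · (7.5 − 5.2) · 35

241.5000 mEq


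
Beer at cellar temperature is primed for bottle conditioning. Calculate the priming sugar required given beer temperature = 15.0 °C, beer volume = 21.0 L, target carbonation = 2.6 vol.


residual = 14.695·(0.01821 + 0.09011·e^(−0.04·T));  sugar = (target − residual)·4.0·V
residual = 14.695·(0.01821 + 0.09011·e^(−0.04·15.0)) = 0.9943
sugar = (2.6 − 0.9943)·4.0·21.0

134.8776 g


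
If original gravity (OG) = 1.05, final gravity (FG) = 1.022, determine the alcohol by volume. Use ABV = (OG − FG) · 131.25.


ABV = (1.05 − 1.022) · 131.25

3.6750 % ABV


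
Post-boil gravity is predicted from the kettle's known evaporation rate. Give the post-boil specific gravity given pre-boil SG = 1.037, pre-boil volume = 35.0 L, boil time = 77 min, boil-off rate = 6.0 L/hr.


V_post = V_pre − rate·(t/60);  SG_post = 1 + (SG_pre−1)·V_pre/V_post
V_post = 35.0 − 6.0·(77/60) = 27.3000
SG_post = 1 + (1.037 − 1)·35.0/27.3000

1.0474


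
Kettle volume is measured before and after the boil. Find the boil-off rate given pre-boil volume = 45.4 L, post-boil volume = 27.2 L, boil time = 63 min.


rate = (V_pre − V_post) / (t_min/60)
rate = (45.4 − 27.2) / (63/60)

17.3333 L/hr


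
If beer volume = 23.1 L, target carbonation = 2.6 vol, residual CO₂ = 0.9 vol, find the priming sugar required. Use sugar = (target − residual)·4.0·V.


sugar = (2.6 − 0.9)·4.0·23.1

157.0800 g


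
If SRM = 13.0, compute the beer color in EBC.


EBC = SRM · 1.97
EBC = 13.0 · 1.97

25.6100 EBC


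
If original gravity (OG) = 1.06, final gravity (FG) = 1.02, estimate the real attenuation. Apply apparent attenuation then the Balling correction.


AA = (OG−FG)/(OG−1)·100;  RA = AA·0.8192
AA = (1.06 − 1.02)/(1.06 − 1)·100 = 66.6667
RA = 66.6667·0.8192

54.6133 %
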